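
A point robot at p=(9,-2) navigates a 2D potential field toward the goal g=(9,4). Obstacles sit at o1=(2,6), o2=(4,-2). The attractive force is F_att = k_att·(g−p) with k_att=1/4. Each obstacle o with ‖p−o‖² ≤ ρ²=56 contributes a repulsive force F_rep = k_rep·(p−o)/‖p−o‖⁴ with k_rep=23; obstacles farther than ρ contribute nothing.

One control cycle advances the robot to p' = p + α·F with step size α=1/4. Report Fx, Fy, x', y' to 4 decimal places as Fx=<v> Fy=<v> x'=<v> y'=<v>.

Fx=0.1840 Fy=1.5000 x'=9.0460 y'=-1.6250

F_att = 1/4·(g−p) = 1/4·(0,6) = (0.0000,1.5000)
o1: d²=113 > ρ²=56 → inactive
o2: d²=25 ≤ ρ²=56; F_rep = 23·(5,0)/25² = (0.1840,0.0000)
F = F_att + ΣF_rep = (0.1840,1.5000)
p' = p + 1/4·F = (9.0460,-1.6250)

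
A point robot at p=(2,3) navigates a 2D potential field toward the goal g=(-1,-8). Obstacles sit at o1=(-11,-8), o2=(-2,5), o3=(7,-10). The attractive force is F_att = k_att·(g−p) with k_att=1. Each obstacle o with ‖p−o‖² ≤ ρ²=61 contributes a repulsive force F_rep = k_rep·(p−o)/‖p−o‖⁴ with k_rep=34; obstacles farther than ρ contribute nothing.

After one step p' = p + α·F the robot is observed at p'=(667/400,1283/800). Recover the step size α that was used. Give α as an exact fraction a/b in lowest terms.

α = 1/8

F_att = 1·(g−p) = 1·(-3,-11) = (-3.0000,-11.0000)
o1: d²=290 > ρ²=61 → inactive
o2: d²=20 ≤ ρ²=61; F_rep = 34·(4,-2)/20² = (0.3400,-0.1700)
o3: d²=194 > ρ²=61 → inactive
F = F_att + ΣF_rep = (-2.6600,-11.1700)
Δp = p'−p = (-0.3325,-1.3962); α = Δx/Fx = (-133/400) / (-133/50) = 1/8
check: Δy/Fy = (-1117/800) / (-1117/100) = 1/8 ✓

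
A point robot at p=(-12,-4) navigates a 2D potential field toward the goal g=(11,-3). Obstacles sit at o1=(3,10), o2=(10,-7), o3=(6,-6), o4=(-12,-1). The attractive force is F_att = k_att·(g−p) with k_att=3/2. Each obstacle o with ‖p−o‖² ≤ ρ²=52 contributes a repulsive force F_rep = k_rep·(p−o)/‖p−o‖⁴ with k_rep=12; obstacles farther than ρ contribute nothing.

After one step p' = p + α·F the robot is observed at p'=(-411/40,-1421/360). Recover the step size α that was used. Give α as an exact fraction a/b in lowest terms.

α = 1/20

F_att = 3/2·(g−p) = 3/2·(23,1) = (34.5000,1.5000)
o1: d²=421 > ρ²=52 → inactive
o2: d²=493 > ρ²=52 → inactive
o3: d²=328 > ρ²=52 → inactive
o4: d²=9 ≤ ρ²=52; F_rep = 12·(0,-3)/9² = (0.0000,-0.4444)
F = F_att + ΣF_rep = (34.5000,1.0556)
Δp = p'−p = (1.7250,0.0528); α = Δx/Fx = (69/40) / (69/2) = 1/20
check: Δy/Fy = (19/360) / (19/18) = 1/20 ✓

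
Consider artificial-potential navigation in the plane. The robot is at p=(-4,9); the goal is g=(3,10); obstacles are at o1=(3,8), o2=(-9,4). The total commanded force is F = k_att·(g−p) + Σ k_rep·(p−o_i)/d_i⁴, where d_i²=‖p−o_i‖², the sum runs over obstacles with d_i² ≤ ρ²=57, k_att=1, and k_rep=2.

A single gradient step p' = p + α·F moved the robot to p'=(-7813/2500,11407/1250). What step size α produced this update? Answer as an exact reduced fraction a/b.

α = 1/8

F_att = 1·(g−p) = 1·(7,1) = (7.0000,1.0000)
o1: d²=50 ≤ ρ²=57; F_rep = 2·(-7,1)/50² = (-0.0056,0.0008)
o2: d²=50 ≤ ρ²=57; F_rep = 2·(5,5)/50² = (0.0040,0.0040)
F = F_att + ΣF_rep = (6.9984,1.0048)
Δp = p'−p = (0.8748,0.1256); α = Δx/Fx = (2187/2500) / (4374/625) = 1/8
check: Δy/Fy = (157/1250) / (628/625) = 1/8 ✓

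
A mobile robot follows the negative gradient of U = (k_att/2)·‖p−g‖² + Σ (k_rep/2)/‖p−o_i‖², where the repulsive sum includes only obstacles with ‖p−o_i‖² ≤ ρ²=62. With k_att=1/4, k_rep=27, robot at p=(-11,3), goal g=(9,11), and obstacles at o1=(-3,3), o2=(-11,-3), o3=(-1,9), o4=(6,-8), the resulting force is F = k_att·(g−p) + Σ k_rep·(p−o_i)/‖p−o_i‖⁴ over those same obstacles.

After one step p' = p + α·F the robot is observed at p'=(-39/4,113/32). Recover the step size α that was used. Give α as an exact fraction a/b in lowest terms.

F_att = 1/4·(g−p) = 1/4·(20,8) = (5.0000,2.0000)
o1: d²=64 > ρ²=62 → inactive
o2: d²=36 ≤ ρ²=62; F_rep = 27·(0,6)/36² = (0.0000,0.1250)
o3: d²=136 > ρ²=62 → inactive
o4: d²=410 > ρ²=62 → inactive
F = F_att + ΣF_rep = (5.0000,2.1250)
Δp = p'−p = (1.2500,0.5312); α = Δx/Fx = (5/4) / (5) = 1/4
check: Δy/Fy = (17/32) / (17/8) = 1/4 ✓

α = 1/4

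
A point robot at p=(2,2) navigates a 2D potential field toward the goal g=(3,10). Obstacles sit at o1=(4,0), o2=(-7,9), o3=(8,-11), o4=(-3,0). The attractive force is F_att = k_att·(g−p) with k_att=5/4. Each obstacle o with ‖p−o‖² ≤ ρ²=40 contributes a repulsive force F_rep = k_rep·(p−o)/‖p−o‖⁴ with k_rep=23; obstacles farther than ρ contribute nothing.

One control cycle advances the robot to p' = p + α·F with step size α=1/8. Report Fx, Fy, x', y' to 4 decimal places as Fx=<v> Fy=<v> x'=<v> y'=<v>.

Fx=0.6680 Fy=10.7734 x'=2.0835 y'=3.3467

F_att = 5/4·(g−p) = 5/4·(1,8) = (1.2500,10.0000)
o1: d²=8 ≤ ρ²=40; F_rep = 23·(-2,2)/8² = (-0.7188,0.7188)
o2: d²=130 > ρ²=40 → inactive
o3: d²=205 > ρ²=40 → inactive
o4: d²=29 ≤ ρ²=40; F_rep = 23·(5,2)/29² = (0.1367,0.0547)
F = F_att + ΣF_rep = (0.6680,10.7734)
p' = p + 1/8·F = (2.0835,3.3467)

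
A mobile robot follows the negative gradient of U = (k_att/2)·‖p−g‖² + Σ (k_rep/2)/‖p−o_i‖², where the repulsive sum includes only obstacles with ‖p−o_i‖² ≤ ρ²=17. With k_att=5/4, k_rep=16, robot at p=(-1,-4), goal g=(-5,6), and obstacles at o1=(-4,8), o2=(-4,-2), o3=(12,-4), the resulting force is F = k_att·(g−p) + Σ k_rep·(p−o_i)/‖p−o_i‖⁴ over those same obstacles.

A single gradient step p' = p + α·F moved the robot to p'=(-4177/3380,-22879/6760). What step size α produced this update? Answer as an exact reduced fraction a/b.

α = 1/20

F_att = 5/4·(g−p) = 5/4·(-4,10) = (-5.0000,12.5000)
o1: d²=153 > ρ²=17 → inactive
o2: d²=13 ≤ ρ²=17; F_rep = 16·(3,-2)/13² = (0.2840,-0.1893)
o3: d²=169 > ρ²=17 → inactive
F = F_att + ΣF_rep = (-4.7160,12.3107)
Δp = p'−p = (-0.2358,0.6155); α = Δx/Fx = (-797/3380) / (-797/169) = 1/20
check: Δy/Fy = (4161/6760) / (4161/338) = 1/20 ✓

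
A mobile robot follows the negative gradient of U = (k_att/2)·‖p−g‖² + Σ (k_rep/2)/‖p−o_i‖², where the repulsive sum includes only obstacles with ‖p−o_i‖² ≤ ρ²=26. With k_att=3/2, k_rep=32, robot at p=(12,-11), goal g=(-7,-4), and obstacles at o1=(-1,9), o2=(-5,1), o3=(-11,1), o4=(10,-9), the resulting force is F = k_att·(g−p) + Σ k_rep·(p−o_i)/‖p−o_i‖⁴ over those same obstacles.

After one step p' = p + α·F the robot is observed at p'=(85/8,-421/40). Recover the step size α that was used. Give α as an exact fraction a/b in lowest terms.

F_att = 3/2·(g−p) = 3/2·(-19,7) = (-28.5000,10.5000)
o1: d²=569 > ρ²=26 → inactive
o2: d²=433 > ρ²=26 → inactive
o3: d²=673 > ρ²=26 → inactive
o4: d²=8 ≤ ρ²=26; F_rep = 32·(2,-2)/8² = (1.0000,-1.0000)
F = F_att + ΣF_rep = (-27.5000,9.5000)
Δp = p'−p = (-1.3750,0.4750); α = Δx/Fx = (-11/8) / (-55/2) = 1/20
check: Δy/Fy = (19/40) / (19/2) = 1/20 ✓

α = 1/20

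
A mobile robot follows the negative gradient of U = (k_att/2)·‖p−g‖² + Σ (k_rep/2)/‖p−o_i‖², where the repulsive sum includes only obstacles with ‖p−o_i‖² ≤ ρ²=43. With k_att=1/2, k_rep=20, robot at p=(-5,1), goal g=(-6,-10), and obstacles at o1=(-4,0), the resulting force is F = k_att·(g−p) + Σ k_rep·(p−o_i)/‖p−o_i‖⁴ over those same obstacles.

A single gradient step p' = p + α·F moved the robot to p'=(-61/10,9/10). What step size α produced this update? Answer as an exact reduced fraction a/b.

F_att = 1/2·(g−p) = 1/2·(-1,-11) = (-0.5000,-5.5000)
o1: d²=2 ≤ ρ²=43; F_rep = 20·(-1,1)/2² = (-5.0000,5.0000)
F = F_att + ΣF_rep = (-5.5000,-0.5000)
Δp = p'−p = (-1.1000,-0.1000); α = Δx/Fx = (-11/10) / (-11/2) = 1/5
check: Δy/Fy = (-1/10) / (-1/2) = 1/5 ✓

α = 1/5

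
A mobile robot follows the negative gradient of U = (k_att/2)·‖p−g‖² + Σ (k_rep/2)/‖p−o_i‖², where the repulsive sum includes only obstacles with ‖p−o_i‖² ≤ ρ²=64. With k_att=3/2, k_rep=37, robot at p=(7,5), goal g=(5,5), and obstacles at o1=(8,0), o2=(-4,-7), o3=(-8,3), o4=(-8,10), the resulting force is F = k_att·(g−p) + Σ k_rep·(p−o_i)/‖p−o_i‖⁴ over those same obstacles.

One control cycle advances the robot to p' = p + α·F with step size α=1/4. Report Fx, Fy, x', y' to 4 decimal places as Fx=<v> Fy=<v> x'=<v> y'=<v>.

F_att = 3/2·(g−p) = 3/2·(-2,0) = (-3.0000,0.0000)
o1: d²=26 ≤ ρ²=64; F_rep = 37·(-1,5)/26² = (-0.0547,0.2737)
o2: d²=265 > ρ²=64 → inactive
o3: d²=229 > ρ²=64 → inactive
o4: d²=250 > ρ²=64 → inactive
F = F_att + ΣF_rep = (-3.0547,0.2737)
p' = p + 1/4·F = (6.2363,5.0684)

Fx=-3.0547 Fy=0.2737 x'=6.2363 y'=5.0684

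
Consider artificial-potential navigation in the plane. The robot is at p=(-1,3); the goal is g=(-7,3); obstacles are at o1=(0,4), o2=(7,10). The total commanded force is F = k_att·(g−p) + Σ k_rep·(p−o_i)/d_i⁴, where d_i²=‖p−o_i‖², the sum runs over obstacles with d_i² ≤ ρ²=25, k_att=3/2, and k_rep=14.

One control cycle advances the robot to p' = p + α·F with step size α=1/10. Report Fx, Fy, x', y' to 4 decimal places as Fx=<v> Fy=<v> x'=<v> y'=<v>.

F_att = 3/2·(g−p) = 3/2·(-6,0) = (-9.0000,0.0000)
o1: d²=2 ≤ ρ²=25; F_rep = 14·(-1,-1)/2² = (-3.5000,-3.5000)
o2: d²=113 > ρ²=25 → inactive
F = F_att + ΣF_rep = (-12.5000,-3.5000)
p' = p + 1/10·F = (-2.2500,2.6500)

Fx=-12.5000 Fy=-3.5000 x'=-2.2500 y'=2.6500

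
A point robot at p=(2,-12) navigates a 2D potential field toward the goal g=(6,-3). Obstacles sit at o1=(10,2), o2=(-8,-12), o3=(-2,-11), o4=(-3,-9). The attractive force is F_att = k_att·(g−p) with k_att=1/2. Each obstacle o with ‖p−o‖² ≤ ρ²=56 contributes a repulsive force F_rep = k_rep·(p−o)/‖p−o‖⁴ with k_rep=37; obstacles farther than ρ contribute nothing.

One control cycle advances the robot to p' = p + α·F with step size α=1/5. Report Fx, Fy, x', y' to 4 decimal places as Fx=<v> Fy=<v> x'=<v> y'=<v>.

Fx=2.6721 Fy=4.2760 x'=2.5344 y'=-11.1448

F_att = 1/2·(g−p) = 1/2·(4,9) = (2.0000,4.5000)
o1: d²=260 > ρ²=56 → inactive
o2: d²=100 > ρ²=56 → inactive
o3: d²=17 ≤ ρ²=56; F_rep = 37·(4,-1)/17² = (0.5121,-0.1280)
o4: d²=34 ≤ ρ²=56; F_rep = 37·(5,-3)/34² = (0.1600,-0.0960)
F = F_att + ΣF_rep = (2.6721,4.2760)
p' = p + 1/5·F = (2.5344,-11.1448)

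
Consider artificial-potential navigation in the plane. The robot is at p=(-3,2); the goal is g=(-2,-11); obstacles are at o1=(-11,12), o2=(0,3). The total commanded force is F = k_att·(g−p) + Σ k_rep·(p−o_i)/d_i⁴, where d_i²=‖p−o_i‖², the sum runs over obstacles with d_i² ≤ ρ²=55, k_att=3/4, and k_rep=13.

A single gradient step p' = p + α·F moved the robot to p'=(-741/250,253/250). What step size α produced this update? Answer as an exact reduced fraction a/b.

F_att = 3/4·(g−p) = 3/4·(1,-13) = (0.7500,-9.7500)
o1: d²=164 > ρ²=55 → inactive
o2: d²=10 ≤ ρ²=55; F_rep = 13·(-3,-1)/10² = (-0.3900,-0.1300)
F = F_att + ΣF_rep = (0.3600,-9.8800)
Δp = p'−p = (0.0360,-0.9880); α = Δx/Fx = (9/250) / (9/25) = 1/10
check: Δy/Fy = (-247/250) / (-247/25) = 1/10 ✓

α = 1/10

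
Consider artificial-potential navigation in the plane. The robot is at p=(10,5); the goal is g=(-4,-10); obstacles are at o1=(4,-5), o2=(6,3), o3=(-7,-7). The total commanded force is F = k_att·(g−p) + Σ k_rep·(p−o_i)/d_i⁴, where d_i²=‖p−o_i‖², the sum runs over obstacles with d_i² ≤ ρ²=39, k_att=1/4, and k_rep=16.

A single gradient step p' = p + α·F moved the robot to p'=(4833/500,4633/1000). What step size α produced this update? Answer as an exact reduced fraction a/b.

α = 1/10

F_att = 1/4·(g−p) = 1/4·(-14,-15) = (-3.5000,-3.7500)
o1: d²=136 > ρ²=39 → inactive
o2: d²=20 ≤ ρ²=39; F_rep = 16·(4,2)/20² = (0.1600,0.0800)
o3: d²=433 > ρ²=39 → inactive
F = F_att + ΣF_rep = (-3.3400,-3.6700)
Δp = p'−p = (-0.3340,-0.3670); α = Δx/Fx = (-167/500) / (-167/50) = 1/10
check: Δy/Fy = (-367/1000) / (-367/100) = 1/10 ✓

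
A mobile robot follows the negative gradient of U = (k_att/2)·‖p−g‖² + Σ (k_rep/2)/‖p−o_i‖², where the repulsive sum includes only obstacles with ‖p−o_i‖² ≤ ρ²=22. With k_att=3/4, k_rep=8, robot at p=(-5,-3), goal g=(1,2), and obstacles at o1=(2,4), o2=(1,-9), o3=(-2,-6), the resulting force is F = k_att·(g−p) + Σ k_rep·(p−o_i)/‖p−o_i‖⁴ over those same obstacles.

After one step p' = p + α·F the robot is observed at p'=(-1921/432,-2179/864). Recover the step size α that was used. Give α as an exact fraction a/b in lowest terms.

F_att = 3/4·(g−p) = 3/4·(6,5) = (4.5000,3.7500)
o1: d²=98 > ρ²=22 → inactive
o2: d²=72 > ρ²=22 → inactive
o3: d²=18 ≤ ρ²=22; F_rep = 8·(-3,3)/18² = (-0.0741,0.0741)
F = F_att + ΣF_rep = (4.4259,3.8241)
Δp = p'−p = (0.5532,0.4780); α = Δx/Fx = (239/432) / (239/54) = 1/8
check: Δy/Fy = (413/864) / (413/108) = 1/8 ✓

α = 1/8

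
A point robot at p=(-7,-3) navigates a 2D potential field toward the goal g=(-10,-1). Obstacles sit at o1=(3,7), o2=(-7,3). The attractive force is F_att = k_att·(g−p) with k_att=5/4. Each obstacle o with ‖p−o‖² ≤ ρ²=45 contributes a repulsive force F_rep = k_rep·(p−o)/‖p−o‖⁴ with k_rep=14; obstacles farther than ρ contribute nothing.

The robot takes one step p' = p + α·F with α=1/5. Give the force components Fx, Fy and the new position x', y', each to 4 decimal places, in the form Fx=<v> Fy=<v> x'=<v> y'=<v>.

F_att = 5/4·(g−p) = 5/4·(-3,2) = (-3.7500,2.5000)
o1: d²=200 > ρ²=45 → inactive
o2: d²=36 ≤ ρ²=45; F_rep = 14·(0,-6)/36² = (0.0000,-0.0648)
F = F_att + ΣF_rep = (-3.7500,2.4352)
p' = p + 1/5·F = (-7.7500,-2.5130)

Fx=-3.7500 Fy=2.4352 x'=-7.7500 y'=-2.5130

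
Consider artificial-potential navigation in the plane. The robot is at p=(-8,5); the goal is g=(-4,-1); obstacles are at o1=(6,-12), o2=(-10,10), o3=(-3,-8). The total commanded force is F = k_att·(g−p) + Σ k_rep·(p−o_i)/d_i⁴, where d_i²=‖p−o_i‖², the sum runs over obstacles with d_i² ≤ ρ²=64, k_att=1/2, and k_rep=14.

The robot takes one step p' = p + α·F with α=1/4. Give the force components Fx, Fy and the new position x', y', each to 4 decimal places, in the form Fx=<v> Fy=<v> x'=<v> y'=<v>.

F_att = 1/2·(g−p) = 1/2·(4,-6) = (2.0000,-3.0000)
o1: d²=485 > ρ²=64 → inactive
o2: d²=29 ≤ ρ²=64; F_rep = 14·(2,-5)/29² = (0.0333,-0.0832)
o3: d²=194 > ρ²=64 → inactive
F = F_att + ΣF_rep = (2.0333,-3.0832)
p' = p + 1/4·F = (-7.4917,4.2292)

Fx=2.0333 Fy=-3.0832 x'=-7.4917 y'=4.2292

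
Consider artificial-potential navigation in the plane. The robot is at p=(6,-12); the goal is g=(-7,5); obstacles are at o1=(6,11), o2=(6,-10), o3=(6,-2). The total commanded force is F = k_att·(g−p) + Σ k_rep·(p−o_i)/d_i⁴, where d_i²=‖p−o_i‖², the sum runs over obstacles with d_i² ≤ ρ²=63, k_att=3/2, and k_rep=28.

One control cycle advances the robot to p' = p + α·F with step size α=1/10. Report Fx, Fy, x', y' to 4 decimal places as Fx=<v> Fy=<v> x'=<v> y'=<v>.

Fx=-19.5000 Fy=22.0000 x'=4.0500 y'=-9.8000

F_att = 3/2·(g−p) = 3/2·(-13,17) = (-19.5000,25.5000)
o1: d²=529 > ρ²=63 → inactive
o2: d²=4 ≤ ρ²=63; F_rep = 28·(0,-2)/4² = (0.0000,-3.5000)
o3: d²=100 > ρ²=63 → inactive
F = F_att + ΣF_rep = (-19.5000,22.0000)
p' = p + 1/10·F = (4.0500,-9.8000)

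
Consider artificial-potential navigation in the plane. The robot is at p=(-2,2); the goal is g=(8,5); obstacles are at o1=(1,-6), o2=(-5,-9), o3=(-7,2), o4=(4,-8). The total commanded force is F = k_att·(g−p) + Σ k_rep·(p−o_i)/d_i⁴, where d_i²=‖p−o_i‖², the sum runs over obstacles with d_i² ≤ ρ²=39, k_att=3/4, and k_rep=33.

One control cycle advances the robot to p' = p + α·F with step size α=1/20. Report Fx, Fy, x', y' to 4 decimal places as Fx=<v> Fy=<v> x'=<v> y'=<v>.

F_att = 3/4·(g−p) = 3/4·(10,3) = (7.5000,2.2500)
o1: d²=73 > ρ²=39 → inactive
o2: d²=130 > ρ²=39 → inactive
o3: d²=25 ≤ ρ²=39; F_rep = 33·(5,0)/25² = (0.2640,0.0000)
o4: d²=136 > ρ²=39 → inactive
F = F_att + ΣF_rep = (7.7640,2.2500)
p' = p + 1/20·F = (-1.6118,2.1125)

Fx=7.7640 Fy=2.2500 x'=-1.6118 y'=2.1125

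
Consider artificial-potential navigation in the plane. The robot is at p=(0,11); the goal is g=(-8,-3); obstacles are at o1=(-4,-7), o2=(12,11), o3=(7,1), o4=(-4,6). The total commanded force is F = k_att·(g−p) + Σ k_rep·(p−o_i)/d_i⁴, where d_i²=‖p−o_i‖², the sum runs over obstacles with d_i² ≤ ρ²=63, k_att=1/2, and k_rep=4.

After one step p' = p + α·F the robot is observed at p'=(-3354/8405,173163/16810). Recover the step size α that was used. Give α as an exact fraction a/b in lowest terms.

α = 1/10

F_att = 1/2·(g−p) = 1/2·(-8,-14) = (-4.0000,-7.0000)
o1: d²=340 > ρ²=63 → inactive
o2: d²=144 > ρ²=63 → inactive
o3: d²=149 > ρ²=63 → inactive
o4: d²=41 ≤ ρ²=63; F_rep = 4·(4,5)/41² = (0.0095,0.0119)
F = F_att + ΣF_rep = (-3.9905,-6.9881)
Δp = p'−p = (-0.3990,-0.6988); α = Δx/Fx = (-3354/8405) / (-6708/1681) = 1/10
check: Δy/Fy = (-11747/16810) / (-11747/1681) = 1/10 ✓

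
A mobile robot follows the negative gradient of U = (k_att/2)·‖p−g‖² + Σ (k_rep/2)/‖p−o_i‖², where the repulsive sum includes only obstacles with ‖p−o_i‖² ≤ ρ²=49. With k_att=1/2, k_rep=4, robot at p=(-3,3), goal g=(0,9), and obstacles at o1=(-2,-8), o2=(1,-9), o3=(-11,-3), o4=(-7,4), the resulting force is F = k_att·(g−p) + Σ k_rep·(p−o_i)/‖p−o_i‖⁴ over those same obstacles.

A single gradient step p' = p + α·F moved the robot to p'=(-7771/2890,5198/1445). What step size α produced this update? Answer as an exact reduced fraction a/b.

F_att = 1/2·(g−p) = 1/2·(3,6) = (1.5000,3.0000)
o1: d²=122 > ρ²=49 → inactive
o2: d²=160 > ρ²=49 → inactive
o3: d²=100 > ρ²=49 → inactive
o4: d²=17 ≤ ρ²=49; F_rep = 4·(4,-1)/17² = (0.0554,-0.0138)
F = F_att + ΣF_rep = (1.5554,2.9862)
Δp = p'−p = (0.3111,0.5972); α = Δx/Fx = (899/2890) / (899/578) = 1/5
check: Δy/Fy = (863/1445) / (863/289) = 1/5 ✓

α = 1/5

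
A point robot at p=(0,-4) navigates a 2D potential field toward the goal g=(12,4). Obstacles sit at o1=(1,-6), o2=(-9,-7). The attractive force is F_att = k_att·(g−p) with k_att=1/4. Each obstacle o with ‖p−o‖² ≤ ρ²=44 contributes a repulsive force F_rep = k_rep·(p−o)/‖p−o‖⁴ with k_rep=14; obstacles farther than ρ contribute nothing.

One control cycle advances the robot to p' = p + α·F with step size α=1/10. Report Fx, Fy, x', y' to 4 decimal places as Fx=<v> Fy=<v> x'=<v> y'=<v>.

Fx=2.4400 Fy=3.1200 x'=0.2440 y'=-3.6880

F_att = 1/4·(g−p) = 1/4·(12,8) = (3.0000,2.0000)
o1: d²=5 ≤ ρ²=44; F_rep = 14·(-1,2)/5² = (-0.5600,1.1200)
o2: d²=90 > ρ²=44 → inactive
F = F_att + ΣF_rep = (2.4400,3.1200)
p' = p + 1/10·F = (0.2440,-3.6880)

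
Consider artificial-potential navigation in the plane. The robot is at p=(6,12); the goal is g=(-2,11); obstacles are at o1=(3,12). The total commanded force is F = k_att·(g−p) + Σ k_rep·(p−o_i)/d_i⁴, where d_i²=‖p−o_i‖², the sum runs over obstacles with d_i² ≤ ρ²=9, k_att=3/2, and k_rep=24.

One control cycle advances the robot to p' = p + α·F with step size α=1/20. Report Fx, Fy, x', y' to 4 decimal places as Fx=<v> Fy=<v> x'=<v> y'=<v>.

Fx=-11.1111 Fy=-1.5000 x'=5.4444 y'=11.9250

F_att = 3/2·(g−p) = 3/2·(-8,-1) = (-12.0000,-1.5000)
o1: d²=9 ≤ ρ²=9; F_rep = 24·(3,0)/9² = (0.8889,0.0000)
F = F_att + ΣF_rep = (-11.1111,-1.5000)
p' = p + 1/20·F = (5.4444,11.9250)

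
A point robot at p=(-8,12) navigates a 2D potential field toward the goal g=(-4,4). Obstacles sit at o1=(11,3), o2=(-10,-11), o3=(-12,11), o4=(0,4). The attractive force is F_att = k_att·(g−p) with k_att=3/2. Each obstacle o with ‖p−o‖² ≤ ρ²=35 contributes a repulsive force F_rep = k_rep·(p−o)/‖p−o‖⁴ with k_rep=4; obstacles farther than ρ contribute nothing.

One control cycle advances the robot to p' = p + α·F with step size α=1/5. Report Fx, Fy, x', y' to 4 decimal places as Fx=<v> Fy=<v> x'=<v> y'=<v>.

F_att = 3/2·(g−p) = 3/2·(4,-8) = (6.0000,-12.0000)
o1: d²=442 > ρ²=35 → inactive
o2: d²=533 > ρ²=35 → inactive
o3: d²=17 ≤ ρ²=35; F_rep = 4·(4,1)/17² = (0.0554,0.0138)
o4: d²=128 > ρ²=35 → inactive
F = F_att + ΣF_rep = (6.0554,-11.9862)
p' = p + 1/5·F = (-6.7889,9.6028)

Fx=6.0554 Fy=-11.9862 x'=-6.7889 y'=9.6028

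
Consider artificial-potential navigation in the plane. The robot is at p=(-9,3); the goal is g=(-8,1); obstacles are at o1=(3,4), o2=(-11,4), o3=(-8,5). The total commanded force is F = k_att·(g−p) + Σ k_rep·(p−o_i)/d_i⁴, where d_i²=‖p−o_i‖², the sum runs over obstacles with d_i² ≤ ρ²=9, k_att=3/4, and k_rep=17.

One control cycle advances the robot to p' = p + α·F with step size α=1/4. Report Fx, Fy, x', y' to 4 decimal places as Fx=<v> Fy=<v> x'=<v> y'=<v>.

Fx=1.4300 Fy=-3.5400 x'=-8.6425 y'=2.1150

F_att = 3/4·(g−p) = 3/4·(1,-2) = (0.7500,-1.5000)
o1: d²=145 > ρ²=9 → inactive
o2: d²=5 ≤ ρ²=9; F_rep = 17·(2,-1)/5² = (1.3600,-0.6800)
o3: d²=5 ≤ ρ²=9; F_rep = 17·(-1,-2)/5² = (-0.6800,-1.3600)
F = F_att + ΣF_rep = (1.4300,-3.5400)
p' = p + 1/4·F = (-8.6425,2.1150)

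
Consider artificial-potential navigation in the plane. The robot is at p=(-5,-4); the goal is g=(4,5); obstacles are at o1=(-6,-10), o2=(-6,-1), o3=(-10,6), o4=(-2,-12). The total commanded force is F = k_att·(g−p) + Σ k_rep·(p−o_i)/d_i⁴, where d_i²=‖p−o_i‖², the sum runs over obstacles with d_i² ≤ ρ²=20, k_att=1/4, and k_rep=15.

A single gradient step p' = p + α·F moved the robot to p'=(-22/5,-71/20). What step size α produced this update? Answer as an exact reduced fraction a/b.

F_att = 1/4·(g−p) = 1/4·(9,9) = (2.2500,2.2500)
o1: d²=37 > ρ²=20 → inactive
o2: d²=10 ≤ ρ²=20; F_rep = 15·(1,-3)/10² = (0.1500,-0.4500)
o3: d²=125 > ρ²=20 → inactive
o4: d²=73 > ρ²=20 → inactive
F = F_att + ΣF_rep = (2.4000,1.8000)
Δp = p'−p = (0.6000,0.4500); α = Δx/Fx = (3/5) / (12/5) = 1/4
check: Δy/Fy = (9/20) / (9/5) = 1/4 ✓

α = 1/4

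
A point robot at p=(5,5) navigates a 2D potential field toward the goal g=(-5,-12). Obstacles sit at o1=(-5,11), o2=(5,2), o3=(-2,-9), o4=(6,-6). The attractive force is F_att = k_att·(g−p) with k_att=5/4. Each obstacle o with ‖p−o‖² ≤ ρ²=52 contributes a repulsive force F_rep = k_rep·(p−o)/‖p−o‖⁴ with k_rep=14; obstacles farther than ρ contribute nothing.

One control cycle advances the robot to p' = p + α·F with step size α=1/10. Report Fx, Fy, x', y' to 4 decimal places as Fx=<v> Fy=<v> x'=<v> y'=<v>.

F_att = 5/4·(g−p) = 5/4·(-10,-17) = (-12.5000,-21.2500)
o1: d²=136 > ρ²=52 → inactive
o2: d²=9 ≤ ρ²=52; F_rep = 14·(0,3)/9² = (0.0000,0.5185)
o3: d²=245 > ρ²=52 → inactive
o4: d²=122 > ρ²=52 → inactive
F = F_att + ΣF_rep = (-12.5000,-20.7315)
p' = p + 1/10·F = (3.7500,2.9269)

Fx=-12.5000 Fy=-20.7315 x'=3.7500 y'=2.9269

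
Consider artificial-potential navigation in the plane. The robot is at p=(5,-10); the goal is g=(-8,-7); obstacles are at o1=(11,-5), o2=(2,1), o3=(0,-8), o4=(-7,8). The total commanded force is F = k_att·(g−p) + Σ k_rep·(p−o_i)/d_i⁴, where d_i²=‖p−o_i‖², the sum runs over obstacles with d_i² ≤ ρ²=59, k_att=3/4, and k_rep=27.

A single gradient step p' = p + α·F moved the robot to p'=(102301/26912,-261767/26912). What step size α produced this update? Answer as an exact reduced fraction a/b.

F_att = 3/4·(g−p) = 3/4·(-13,3) = (-9.7500,2.2500)
o1: d²=61 > ρ²=59 → inactive
o2: d²=130 > ρ²=59 → inactive
o3: d²=29 ≤ ρ²=59; F_rep = 27·(5,-2)/29² = (0.1605,-0.0642)
o4: d²=468 > ρ²=59 → inactive
F = F_att + ΣF_rep = (-9.5895,2.1858)
Δp = p'−p = (-1.1987,0.2732); α = Δx/Fx = (-32259/26912) / (-32259/3364) = 1/8
check: Δy/Fy = (7353/26912) / (7353/3364) = 1/8 ✓

α = 1/8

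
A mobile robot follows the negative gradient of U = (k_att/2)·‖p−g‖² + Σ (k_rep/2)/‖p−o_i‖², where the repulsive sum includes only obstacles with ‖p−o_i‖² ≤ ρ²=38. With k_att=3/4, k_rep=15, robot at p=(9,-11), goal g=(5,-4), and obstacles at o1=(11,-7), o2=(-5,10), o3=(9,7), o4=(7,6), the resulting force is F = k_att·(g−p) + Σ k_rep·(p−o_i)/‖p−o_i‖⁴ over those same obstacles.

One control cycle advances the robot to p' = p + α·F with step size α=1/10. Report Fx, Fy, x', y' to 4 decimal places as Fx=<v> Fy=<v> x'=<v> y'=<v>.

Fx=-3.0750 Fy=5.1000 x'=8.6925 y'=-10.4900

F_att = 3/4·(g−p) = 3/4·(-4,7) = (-3.0000,5.2500)
o1: d²=20 ≤ ρ²=38; F_rep = 15·(-2,-4)/20² = (-0.0750,-0.1500)
o2: d²=637 > ρ²=38 → inactive
o3: d²=324 > ρ²=38 → inactive
o4: d²=293 > ρ²=38 → inactive
F = F_att + ΣF_rep = (-3.0750,5.1000)
p' = p + 1/10·F = (8.6925,-10.4900)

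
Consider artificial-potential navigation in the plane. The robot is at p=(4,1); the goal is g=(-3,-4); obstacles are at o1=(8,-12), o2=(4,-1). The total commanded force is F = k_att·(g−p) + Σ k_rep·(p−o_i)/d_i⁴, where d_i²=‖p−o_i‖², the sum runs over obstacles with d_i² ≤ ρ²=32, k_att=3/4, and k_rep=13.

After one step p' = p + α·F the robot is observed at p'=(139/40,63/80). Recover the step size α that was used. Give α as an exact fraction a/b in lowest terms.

α = 1/10

F_att = 3/4·(g−p) = 3/4·(-7,-5) = (-5.2500,-3.7500)
o1: d²=185 > ρ²=32 → inactive
o2: d²=4 ≤ ρ²=32; F_rep = 13·(0,2)/4² = (0.0000,1.6250)
F = F_att + ΣF_rep = (-5.2500,-2.1250)
Δp = p'−p = (-0.5250,-0.2125); α = Δx/Fx = (-21/40) / (-21/4) = 1/10
check: Δy/Fy = (-17/80) / (-17/8) = 1/10 ✓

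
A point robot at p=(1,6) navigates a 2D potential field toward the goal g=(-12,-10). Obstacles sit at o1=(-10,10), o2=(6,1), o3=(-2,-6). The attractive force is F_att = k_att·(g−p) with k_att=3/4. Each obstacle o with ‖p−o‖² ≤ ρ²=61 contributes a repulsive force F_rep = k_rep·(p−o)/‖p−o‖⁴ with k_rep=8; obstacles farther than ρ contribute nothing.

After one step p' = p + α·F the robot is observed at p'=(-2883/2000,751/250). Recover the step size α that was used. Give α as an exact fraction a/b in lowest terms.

α = 1/4

F_att = 3/4·(g−p) = 3/4·(-13,-16) = (-9.7500,-12.0000)
o1: d²=137 > ρ²=61 → inactive
o2: d²=50 ≤ ρ²=61; F_rep = 8·(-5,5)/50² = (-0.0160,0.0160)
o3: d²=153 > ρ²=61 → inactive
F = F_att + ΣF_rep = (-9.7660,-11.9840)
Δp = p'−p = (-2.4415,-2.9960); α = Δx/Fx = (-4883/2000) / (-4883/500) = 1/4
check: Δy/Fy = (-749/250) / (-1498/125) = 1/4 ✓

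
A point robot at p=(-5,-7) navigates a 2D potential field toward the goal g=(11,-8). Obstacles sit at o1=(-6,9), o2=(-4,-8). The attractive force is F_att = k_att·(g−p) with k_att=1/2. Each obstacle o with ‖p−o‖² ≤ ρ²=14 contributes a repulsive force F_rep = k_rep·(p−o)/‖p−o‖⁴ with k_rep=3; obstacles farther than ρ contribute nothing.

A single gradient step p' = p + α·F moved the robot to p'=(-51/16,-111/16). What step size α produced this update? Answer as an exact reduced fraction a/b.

α = 1/4

F_att = 1/2·(g−p) = 1/2·(16,-1) = (8.0000,-0.5000)
o1: d²=257 > ρ²=14 → inactive
o2: d²=2 ≤ ρ²=14; F_rep = 3·(-1,1)/2² = (-0.7500,0.7500)
F = F_att + ΣF_rep = (7.2500,0.2500)
Δp = p'−p = (1.8125,0.0625); α = Δx/Fx = (29/16) / (29/4) = 1/4
check: Δy/Fy = (1/16) / (1/4) = 1/4 ✓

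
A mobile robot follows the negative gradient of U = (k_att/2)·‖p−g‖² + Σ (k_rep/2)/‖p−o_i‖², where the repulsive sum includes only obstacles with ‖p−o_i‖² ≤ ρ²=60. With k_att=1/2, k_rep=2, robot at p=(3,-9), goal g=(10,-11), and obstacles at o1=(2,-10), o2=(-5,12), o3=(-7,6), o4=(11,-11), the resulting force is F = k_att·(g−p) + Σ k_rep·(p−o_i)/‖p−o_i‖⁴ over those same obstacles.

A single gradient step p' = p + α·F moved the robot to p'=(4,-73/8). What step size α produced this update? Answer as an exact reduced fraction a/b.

α = 1/4

F_att = 1/2·(g−p) = 1/2·(7,-2) = (3.5000,-1.0000)
o1: d²=2 ≤ ρ²=60; F_rep = 2·(1,1)/2² = (0.5000,0.5000)
o2: d²=505 > ρ²=60 → inactive
o3: d²=325 > ρ²=60 → inactive
o4: d²=68 > ρ²=60 → inactive
F = F_att + ΣF_rep = (4.0000,-0.5000)
Δp = p'−p = (1.0000,-0.1250); α = Δx/Fx = (1) / (4) = 1/4
check: Δy/Fy = (-1/8) / (-1/2) = 1/4 ✓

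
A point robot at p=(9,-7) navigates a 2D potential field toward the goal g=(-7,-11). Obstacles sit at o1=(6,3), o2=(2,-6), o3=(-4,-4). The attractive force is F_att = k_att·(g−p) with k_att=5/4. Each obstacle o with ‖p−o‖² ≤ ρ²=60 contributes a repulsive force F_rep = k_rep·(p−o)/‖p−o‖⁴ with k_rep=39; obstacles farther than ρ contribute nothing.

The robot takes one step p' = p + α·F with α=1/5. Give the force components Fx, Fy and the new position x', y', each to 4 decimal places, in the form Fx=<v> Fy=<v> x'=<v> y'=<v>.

Fx=-19.8908 Fy=-5.0156 x'=5.0218 y'=-8.0031

F_att = 5/4·(g−p) = 5/4·(-16,-4) = (-20.0000,-5.0000)
o1: d²=109 > ρ²=60 → inactive
o2: d²=50 ≤ ρ²=60; F_rep = 39·(7,-1)/50² = (0.1092,-0.0156)
o3: d²=178 > ρ²=60 → inactive
F = F_att + ΣF_rep = (-19.8908,-5.0156)
p' = p + 1/5·F = (5.0218,-8.0031)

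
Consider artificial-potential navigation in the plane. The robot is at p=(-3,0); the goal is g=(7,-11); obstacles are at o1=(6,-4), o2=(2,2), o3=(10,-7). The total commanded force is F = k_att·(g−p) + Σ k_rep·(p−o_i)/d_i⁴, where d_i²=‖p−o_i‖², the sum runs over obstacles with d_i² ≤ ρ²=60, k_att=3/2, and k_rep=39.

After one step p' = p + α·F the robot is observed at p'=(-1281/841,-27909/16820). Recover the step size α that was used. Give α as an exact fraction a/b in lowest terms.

F_att = 3/2·(g−p) = 3/2·(10,-11) = (15.0000,-16.5000)
o1: d²=97 > ρ²=60 → inactive
o2: d²=29 ≤ ρ²=60; F_rep = 39·(-5,-2)/29² = (-0.2319,-0.0927)
o3: d²=218 > ρ²=60 → inactive
F = F_att + ΣF_rep = (14.7681,-16.5927)
Δp = p'−p = (1.4768,-1.6593); α = Δx/Fx = (1242/841) / (12420/841) = 1/10
check: Δy/Fy = (-27909/16820) / (-27909/1682) = 1/10 ✓

α = 1/10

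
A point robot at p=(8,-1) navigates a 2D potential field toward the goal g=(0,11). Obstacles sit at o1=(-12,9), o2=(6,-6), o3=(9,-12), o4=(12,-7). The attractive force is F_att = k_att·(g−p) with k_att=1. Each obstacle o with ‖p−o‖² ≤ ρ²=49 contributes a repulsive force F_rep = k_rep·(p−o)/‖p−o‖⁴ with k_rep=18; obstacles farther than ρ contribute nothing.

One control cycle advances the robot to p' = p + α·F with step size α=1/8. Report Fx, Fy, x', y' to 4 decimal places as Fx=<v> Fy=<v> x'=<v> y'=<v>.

F_att = 1·(g−p) = 1·(-8,12) = (-8.0000,12.0000)
o1: d²=500 > ρ²=49 → inactive
o2: d²=29 ≤ ρ²=49; F_rep = 18·(2,5)/29² = (0.0428,0.1070)
o3: d²=122 > ρ²=49 → inactive
o4: d²=52 > ρ²=49 → inactive
F = F_att + ΣF_rep = (-7.9572,12.1070)
p' = p + 1/8·F = (7.0054,0.5134)

Fx=-7.9572 Fy=12.1070 x'=7.0054 y'=0.5134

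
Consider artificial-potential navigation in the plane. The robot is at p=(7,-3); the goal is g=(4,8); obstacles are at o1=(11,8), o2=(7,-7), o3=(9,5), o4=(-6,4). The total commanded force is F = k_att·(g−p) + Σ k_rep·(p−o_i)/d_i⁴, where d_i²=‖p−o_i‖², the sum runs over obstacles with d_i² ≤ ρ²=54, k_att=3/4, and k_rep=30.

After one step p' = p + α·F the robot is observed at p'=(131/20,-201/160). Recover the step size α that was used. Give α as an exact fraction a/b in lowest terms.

α = 1/5

F_att = 3/4·(g−p) = 3/4·(-3,11) = (-2.2500,8.2500)
o1: d²=137 > ρ²=54 → inactive
o2: d²=16 ≤ ρ²=54; F_rep = 30·(0,4)/16² = (0.0000,0.4688)
o3: d²=68 > ρ²=54 → inactive
o4: d²=218 > ρ²=54 → inactive
F = F_att + ΣF_rep = (-2.2500,8.7188)
Δp = p'−p = (-0.4500,1.7437); α = Δx/Fx = (-9/20) / (-9/4) = 1/5
check: Δy/Fy = (279/160) / (279/32) = 1/5 ✓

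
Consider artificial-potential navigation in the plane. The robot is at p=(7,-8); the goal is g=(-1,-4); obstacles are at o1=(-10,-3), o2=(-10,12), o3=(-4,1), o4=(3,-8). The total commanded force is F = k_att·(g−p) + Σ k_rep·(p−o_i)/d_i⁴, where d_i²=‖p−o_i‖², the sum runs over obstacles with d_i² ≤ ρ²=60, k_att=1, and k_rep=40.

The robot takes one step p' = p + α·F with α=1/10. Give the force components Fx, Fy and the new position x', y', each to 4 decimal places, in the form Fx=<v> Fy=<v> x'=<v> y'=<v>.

Fx=-7.3750 Fy=4.0000 x'=6.2625 y'=-7.6000

F_att = 1·(g−p) = 1·(-8,4) = (-8.0000,4.0000)
o1: d²=314 > ρ²=60 → inactive
o2: d²=689 > ρ²=60 → inactive
o3: d²=202 > ρ²=60 → inactive
o4: d²=16 ≤ ρ²=60; F_rep = 40·(4,0)/16² = (0.6250,0.0000)
F = F_att + ΣF_rep = (-7.3750,4.0000)
p' = p + 1/10·F = (6.2625,-7.6000)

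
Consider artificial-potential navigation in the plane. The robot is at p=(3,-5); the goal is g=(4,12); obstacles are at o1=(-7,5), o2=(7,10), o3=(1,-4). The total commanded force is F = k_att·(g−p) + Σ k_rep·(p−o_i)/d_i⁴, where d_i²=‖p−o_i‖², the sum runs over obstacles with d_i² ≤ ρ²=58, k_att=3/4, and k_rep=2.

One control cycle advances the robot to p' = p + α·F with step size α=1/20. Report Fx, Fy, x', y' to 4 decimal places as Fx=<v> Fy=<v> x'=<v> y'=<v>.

F_att = 3/4·(g−p) = 3/4·(1,17) = (0.7500,12.7500)
o1: d²=200 > ρ²=58 → inactive
o2: d²=241 > ρ²=58 → inactive
o3: d²=5 ≤ ρ²=58; F_rep = 2·(2,-1)/5² = (0.1600,-0.0800)
F = F_att + ΣF_rep = (0.9100,12.6700)
p' = p + 1/20·F = (3.0455,-4.3665)

Fx=0.9100 Fy=12.6700 x'=3.0455 y'=-4.3665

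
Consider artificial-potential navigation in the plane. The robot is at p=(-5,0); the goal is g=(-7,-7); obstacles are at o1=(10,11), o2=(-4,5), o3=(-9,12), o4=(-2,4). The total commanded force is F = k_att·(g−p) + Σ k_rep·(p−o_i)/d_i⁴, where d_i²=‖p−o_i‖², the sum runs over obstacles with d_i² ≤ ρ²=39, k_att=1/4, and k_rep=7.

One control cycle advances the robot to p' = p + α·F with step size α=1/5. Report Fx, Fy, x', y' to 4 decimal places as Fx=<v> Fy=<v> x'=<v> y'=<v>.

F_att = 1/4·(g−p) = 1/4·(-2,-7) = (-0.5000,-1.7500)
o1: d²=346 > ρ²=39 → inactive
o2: d²=26 ≤ ρ²=39; F_rep = 7·(-1,-5)/26² = (-0.0104,-0.0518)
o3: d²=160 > ρ²=39 → inactive
o4: d²=25 ≤ ρ²=39; F_rep = 7·(-3,-4)/25² = (-0.0336,-0.0448)
F = F_att + ΣF_rep = (-0.5440,-1.8466)
p' = p + 1/5·F = (-5.1088,-0.3693)

Fx=-0.5440 Fy=-1.8466 x'=-5.1088 y'=-0.3693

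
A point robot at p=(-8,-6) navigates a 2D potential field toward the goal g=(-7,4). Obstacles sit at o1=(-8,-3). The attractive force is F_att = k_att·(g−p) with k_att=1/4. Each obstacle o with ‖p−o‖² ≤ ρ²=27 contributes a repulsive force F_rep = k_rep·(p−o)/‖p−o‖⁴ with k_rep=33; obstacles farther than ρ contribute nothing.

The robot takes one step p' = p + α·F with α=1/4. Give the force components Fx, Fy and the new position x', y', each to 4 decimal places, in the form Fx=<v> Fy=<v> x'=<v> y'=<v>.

F_att = 1/4·(g−p) = 1/4·(1,10) = (0.2500,2.5000)
o1: d²=9 ≤ ρ²=27; F_rep = 33·(0,-3)/9² = (0.0000,-1.2222)
F = F_att + ΣF_rep = (0.2500,1.2778)
p' = p + 1/4·F = (-7.9375,-5.6806)

Fx=0.2500 Fy=1.2778 x'=-7.9375 y'=-5.6806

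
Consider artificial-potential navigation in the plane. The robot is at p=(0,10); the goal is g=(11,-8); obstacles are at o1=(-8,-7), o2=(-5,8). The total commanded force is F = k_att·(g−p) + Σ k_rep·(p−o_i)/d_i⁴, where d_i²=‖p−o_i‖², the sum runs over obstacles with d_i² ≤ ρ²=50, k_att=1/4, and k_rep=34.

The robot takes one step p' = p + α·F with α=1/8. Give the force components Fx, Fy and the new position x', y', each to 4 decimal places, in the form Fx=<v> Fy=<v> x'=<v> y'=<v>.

Fx=2.9521 Fy=-4.4191 x'=0.3690 y'=9.4476

F_att = 1/4·(g−p) = 1/4·(11,-18) = (2.7500,-4.5000)
o1: d²=353 > ρ²=50 → inactive
o2: d²=29 ≤ ρ²=50; F_rep = 34·(5,2)/29² = (0.2021,0.0809)
F = F_att + ΣF_rep = (2.9521,-4.4191)
p' = p + 1/8·F = (0.3690,9.4476)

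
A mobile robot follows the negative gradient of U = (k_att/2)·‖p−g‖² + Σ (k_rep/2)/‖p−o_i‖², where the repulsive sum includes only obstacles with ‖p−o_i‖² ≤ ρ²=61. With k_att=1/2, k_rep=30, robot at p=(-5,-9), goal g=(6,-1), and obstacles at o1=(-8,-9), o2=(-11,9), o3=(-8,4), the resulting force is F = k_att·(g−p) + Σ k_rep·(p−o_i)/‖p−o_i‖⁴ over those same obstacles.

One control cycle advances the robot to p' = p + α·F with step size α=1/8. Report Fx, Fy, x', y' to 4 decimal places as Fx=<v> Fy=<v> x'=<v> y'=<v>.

Fx=6.6111 Fy=4.0000 x'=-4.1736 y'=-8.5000

F_att = 1/2·(g−p) = 1/2·(11,8) = (5.5000,4.0000)
o1: d²=9 ≤ ρ²=61; F_rep = 30·(3,0)/9² = (1.1111,0.0000)
o2: d²=360 > ρ²=61 → inactive
o3: d²=178 > ρ²=61 → inactive
F = F_att + ΣF_rep = (6.6111,4.0000)
p' = p + 1/8·F = (-4.1736,-8.5000)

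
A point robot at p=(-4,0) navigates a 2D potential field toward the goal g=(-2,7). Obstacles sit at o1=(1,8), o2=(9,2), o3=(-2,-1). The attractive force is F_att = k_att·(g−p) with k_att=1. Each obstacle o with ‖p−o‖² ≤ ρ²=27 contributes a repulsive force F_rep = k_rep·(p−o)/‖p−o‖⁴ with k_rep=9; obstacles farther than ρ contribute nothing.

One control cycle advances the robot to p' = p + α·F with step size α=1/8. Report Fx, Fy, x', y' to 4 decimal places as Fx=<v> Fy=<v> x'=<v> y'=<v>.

F_att = 1·(g−p) = 1·(2,7) = (2.0000,7.0000)
o1: d²=89 > ρ²=27 → inactive
o2: d²=173 > ρ²=27 → inactive
o3: d²=5 ≤ ρ²=27; F_rep = 9·(-2,1)/5² = (-0.7200,0.3600)
F = F_att + ΣF_rep = (1.2800,7.3600)
p' = p + 1/8·F = (-3.8400,0.9200)

Fx=1.2800 Fy=7.3600 x'=-3.8400 y'=0.9200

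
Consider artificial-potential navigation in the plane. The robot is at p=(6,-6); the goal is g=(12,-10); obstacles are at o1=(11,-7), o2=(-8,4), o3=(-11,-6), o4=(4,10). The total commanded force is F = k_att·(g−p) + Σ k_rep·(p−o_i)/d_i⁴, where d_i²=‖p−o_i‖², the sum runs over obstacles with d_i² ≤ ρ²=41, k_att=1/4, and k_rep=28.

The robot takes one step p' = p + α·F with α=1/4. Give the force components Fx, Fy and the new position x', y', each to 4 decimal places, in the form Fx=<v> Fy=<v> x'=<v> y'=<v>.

F_att = 1/4·(g−p) = 1/4·(6,-4) = (1.5000,-1.0000)
o1: d²=26 ≤ ρ²=41; F_rep = 28·(-5,1)/26² = (-0.2071,0.0414)
o2: d²=296 > ρ²=41 → inactive
o3: d²=289 > ρ²=41 → inactive
o4: d²=260 > ρ²=41 → inactive
F = F_att + ΣF_rep = (1.2929,-0.9586)
p' = p + 1/4·F = (6.3232,-6.2396)

Fx=1.2929 Fy=-0.9586 x'=6.3232 y'=-6.2396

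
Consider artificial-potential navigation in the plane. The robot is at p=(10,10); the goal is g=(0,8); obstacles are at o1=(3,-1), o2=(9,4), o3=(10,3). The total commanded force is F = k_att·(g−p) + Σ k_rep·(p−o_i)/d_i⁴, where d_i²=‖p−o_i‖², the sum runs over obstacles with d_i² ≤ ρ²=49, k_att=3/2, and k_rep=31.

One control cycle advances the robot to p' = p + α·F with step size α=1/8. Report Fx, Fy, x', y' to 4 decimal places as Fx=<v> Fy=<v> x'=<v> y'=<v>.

F_att = 3/2·(g−p) = 3/2·(-10,-2) = (-15.0000,-3.0000)
o1: d²=170 > ρ²=49 → inactive
o2: d²=37 ≤ ρ²=49; F_rep = 31·(1,6)/37² = (0.0226,0.1359)
o3: d²=49 ≤ ρ²=49; F_rep = 31·(0,7)/49² = (0.0000,0.0904)
F = F_att + ΣF_rep = (-14.9774,-2.7738)
p' = p + 1/8·F = (8.1278,9.6533)

Fx=-14.9774 Fy=-2.7738 x'=8.1278 y'=9.6533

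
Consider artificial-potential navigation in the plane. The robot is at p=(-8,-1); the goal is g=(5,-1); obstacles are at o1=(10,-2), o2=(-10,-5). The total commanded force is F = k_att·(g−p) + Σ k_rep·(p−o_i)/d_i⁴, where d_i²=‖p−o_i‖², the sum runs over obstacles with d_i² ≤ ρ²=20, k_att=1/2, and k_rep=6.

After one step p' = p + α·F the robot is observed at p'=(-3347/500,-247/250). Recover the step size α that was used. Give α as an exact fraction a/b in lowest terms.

α = 1/5

F_att = 1/2·(g−p) = 1/2·(13,0) = (6.5000,0.0000)
o1: d²=325 > ρ²=20 → inactive
o2: d²=20 ≤ ρ²=20; F_rep = 6·(2,4)/20² = (0.0300,0.0600)
F = F_att + ΣF_rep = (6.5300,0.0600)
Δp = p'−p = (1.3060,0.0120); α = Δx/Fx = (653/500) / (653/100) = 1/5
check: Δy/Fy = (3/250) / (3/50) = 1/5 ✓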